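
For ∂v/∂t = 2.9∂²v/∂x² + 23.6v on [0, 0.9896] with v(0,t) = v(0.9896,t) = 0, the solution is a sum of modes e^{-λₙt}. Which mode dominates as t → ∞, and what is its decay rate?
Eigenvalues: λₙ = 2.9n²π²/0.9896² - 23.6.
First three modes:
  n=1: λ₁ = 2.9π²/0.9896² - 23.6 ≈ 5.627
  n=2: λ₂ = 11.6π²/0.9896² - 23.6 ≈ 93.306
  n=3: λ₃ = 26.1π²/0.9896² - 23.6 ≈ 239.439
Since 2.9π²/0.9896² ≈ 29.227 > 23.6, all λₙ > 0.
The n=1 mode decays slowest → dominates as t → ∞.
Asymptotic: v ~ c₁ sin(πx/0.9896) e^{-λ₁t} with decay rate λ₁ ≈ 5.627.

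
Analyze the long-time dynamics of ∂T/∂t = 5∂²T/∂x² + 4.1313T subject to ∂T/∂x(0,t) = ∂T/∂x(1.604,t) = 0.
Long-time behavior: T grows unboundedly. With Neumann BCs the constant mode has diffusion eigenvalue 0, so any r > 0 makes it grow like e^(4.1313t); solution grows exponentially.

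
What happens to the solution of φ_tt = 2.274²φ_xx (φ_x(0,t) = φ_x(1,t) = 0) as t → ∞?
φ oscillates about a mean that drifts linearly in t (generically unbounded; no decay). There is no damping, so the nonconstant modes persist as standing waves (energy conserved, no decay). But with Neumann conditions at both ends the constant mode has eigenvalue 0: the spatial mean M(t) of φ satisfies M'' = 0, so M(t) = M(0) + M'(0)·t. Unless the initial velocity has zero mean (∫φ_t(x,0)dx = 0), the solution grows linearly in t (unbounded, though not exponentially); if it does have zero mean, the solution stays bounded and simply oscillates.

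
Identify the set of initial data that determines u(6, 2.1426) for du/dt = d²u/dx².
The entire real line. The heat equation has infinite propagation speed: any initial disturbance instantly affects all points (though exponentially small far away).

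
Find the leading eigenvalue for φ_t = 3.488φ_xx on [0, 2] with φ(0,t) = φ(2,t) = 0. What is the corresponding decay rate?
Eigenvalues: λₙ = 3.488n²π²/2².
First three modes:
  n=1: λ₁ = 3.488π²/2² ≈ 8.606
  n=2: λ₂ = 13.952π²/2² ≈ 34.425 (4× faster decay)
  n=3: λ₃ = 31.392π²/2² ≈ 77.457 (9× faster decay)
As t → ∞, higher modes decay exponentially faster. The n=1 mode dominates: φ ~ c₁ sin(πx/2) e^{-λ₁t}.
Decay rate: λ₁ = 3.488π²/2² ≈ 8.606.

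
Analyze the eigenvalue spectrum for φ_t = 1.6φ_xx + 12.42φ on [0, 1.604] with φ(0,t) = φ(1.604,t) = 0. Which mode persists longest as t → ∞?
Eigenvalues: λₙ = 1.6n²π²/1.604² - 12.42.
First three modes:
  n=1: λ₁ = 1.6π²/1.604² - 12.42 ≈ -6.282
  n=2: λ₂ = 6.4π²/1.604² - 12.42 ≈ 12.131
  n=3: λ₃ = 14.4π²/1.604² - 12.42 ≈ 42.82
Since 1.6π²/1.604² ≈ 6.138 < 12.42, λ₁ < 0.
The n=1 mode grows fastest (−λₙ is largest for n=1) → dominates.
Asymptotic: φ ~ c₁ sin(πx/1.604) e^{6.282t} (exponential growth at rate −λ₁ ≈ 6.282).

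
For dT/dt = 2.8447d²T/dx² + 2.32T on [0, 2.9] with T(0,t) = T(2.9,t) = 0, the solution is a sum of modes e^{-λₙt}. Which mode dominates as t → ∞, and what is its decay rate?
Eigenvalues: λₙ = 2.8447n²π²/2.9² - 2.32.
First three modes:
  n=1: λ₁ = 2.8447π²/2.9² - 2.32 ≈ 1.018
  n=2: λ₂ = 11.3788π²/2.9² - 2.32 ≈ 11.034
  n=3: λ₃ = 25.6023π²/2.9² - 2.32 ≈ 27.726
Since 2.8447π²/2.9² ≈ 3.338 > 2.32, all λₙ > 0.
The n=1 mode decays slowest → dominates as t → ∞.
Asymptotic: T ~ c₁ sin(πx/2.9) e^{-λ₁t} with decay rate λ₁ ≈ 1.018.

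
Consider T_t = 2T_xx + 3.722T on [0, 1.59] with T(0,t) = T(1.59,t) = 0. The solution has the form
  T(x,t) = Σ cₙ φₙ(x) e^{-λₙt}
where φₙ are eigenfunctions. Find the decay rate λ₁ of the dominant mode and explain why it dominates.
Eigenvalues: λₙ = 2n²π²/1.59² - 3.722.
First three modes:
  n=1: λ₁ = 2π²/1.59² - 3.722 ≈ 4.086
  n=2: λ₂ = 8π²/1.59² - 3.722 ≈ 27.51
  n=3: λ₃ = 18π²/1.59² - 3.722 ≈ 66.549
Since 2π²/1.59² ≈ 7.808 > 3.722, all λₙ > 0.
The n=1 mode decays slowest → dominates as t → ∞.
Asymptotic: T ~ c₁ sin(πx/1.59) e^{-λ₁t} with decay rate λ₁ ≈ 4.086.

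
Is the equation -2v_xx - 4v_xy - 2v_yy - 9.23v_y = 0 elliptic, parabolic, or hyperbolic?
Computing B² - 4AC with A = -2, B = -4, C = -2: discriminant = 0 (zero). Answer: parabolic.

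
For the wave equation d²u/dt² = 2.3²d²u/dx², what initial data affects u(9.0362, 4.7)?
Domain of dependence: [-1.7738, 19.8462]. Signals travel at speed 2.3, so data within |x - 9.0362| ≤ 2.3·4.7 = 10.81 can reach the point.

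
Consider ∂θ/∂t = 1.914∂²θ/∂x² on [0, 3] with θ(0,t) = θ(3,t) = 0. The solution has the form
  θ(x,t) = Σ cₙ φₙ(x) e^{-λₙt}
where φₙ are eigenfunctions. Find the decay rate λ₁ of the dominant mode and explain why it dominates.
Eigenvalues: λₙ = 1.914n²π²/3².
First three modes:
  n=1: λ₁ = 1.914π²/3² ≈ 2.099
  n=2: λ₂ = 7.656π²/3² ≈ 8.396 (4× faster decay)
  n=3: λ₃ = 17.226π²/3² ≈ 18.89 (9× faster decay)
As t → ∞, higher modes decay exponentially faster. The n=1 mode dominates: θ ~ c₁ sin(πx/3) e^{-λ₁t}.
Decay rate: λ₁ = 1.914π²/3² ≈ 2.099.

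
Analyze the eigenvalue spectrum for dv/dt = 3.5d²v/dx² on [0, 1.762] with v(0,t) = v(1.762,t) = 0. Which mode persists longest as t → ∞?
Eigenvalues: λₙ = 3.5n²π²/1.762².
First three modes:
  n=1: λ₁ = 3.5π²/1.762² ≈ 11.126
  n=2: λ₂ = 14π²/1.762² ≈ 44.506 (4× faster decay)
  n=3: λ₃ = 31.5π²/1.762² ≈ 100.138 (9× faster decay)
As t → ∞, higher modes decay exponentially faster. The n=1 mode dominates: v ~ c₁ sin(πx/1.762) e^{-λ₁t}.
Decay rate: λ₁ = 3.5π²/1.762² ≈ 11.126.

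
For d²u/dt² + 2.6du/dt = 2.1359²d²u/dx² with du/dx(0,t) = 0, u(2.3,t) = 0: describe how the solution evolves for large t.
u → 0. Damping (γ=2.6) dissipates energy; oscillations decay exponentially.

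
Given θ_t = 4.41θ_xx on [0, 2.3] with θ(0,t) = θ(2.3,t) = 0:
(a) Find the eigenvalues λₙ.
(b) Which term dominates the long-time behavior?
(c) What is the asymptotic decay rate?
Eigenvalues: λₙ = 4.41n²π²/2.3².
First three modes:
  n=1: λ₁ = 4.41π²/2.3² ≈ 8.228
  n=2: λ₂ = 17.64π²/2.3² ≈ 32.911 (4× faster decay)
  n=3: λ₃ = 39.69π²/2.3² ≈ 74.05 (9× faster decay)
As t → ∞, higher modes decay exponentially faster. The n=1 mode dominates: θ ~ c₁ sin(πx/2.3) e^{-λ₁t}.
Decay rate: λ₁ = 4.41π²/2.3² ≈ 8.228.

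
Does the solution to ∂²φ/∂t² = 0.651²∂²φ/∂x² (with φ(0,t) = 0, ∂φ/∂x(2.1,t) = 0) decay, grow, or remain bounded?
φ oscillates (no decay). Energy is conserved; the solution oscillates indefinitely as standing waves.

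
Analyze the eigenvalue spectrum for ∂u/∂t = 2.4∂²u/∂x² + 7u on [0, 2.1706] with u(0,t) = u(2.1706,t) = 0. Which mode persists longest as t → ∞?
Eigenvalues: λₙ = 2.4n²π²/2.1706² - 7.
First three modes:
  n=1: λ₁ = 2.4π²/2.1706² - 7 ≈ -1.973
  n=2: λ₂ = 9.6π²/2.1706² - 7 ≈ 13.11
  n=3: λ₃ = 21.6π²/2.1706² - 7 ≈ 38.247
Since 2.4π²/2.1706² ≈ 5.027 < 7, λ₁ < 0.
The n=1 mode grows fastest (−λₙ is largest for n=1) → dominates.
Asymptotic: u ~ c₁ sin(πx/2.1706) e^{1.973t} (exponential growth at rate −λ₁ ≈ 1.973).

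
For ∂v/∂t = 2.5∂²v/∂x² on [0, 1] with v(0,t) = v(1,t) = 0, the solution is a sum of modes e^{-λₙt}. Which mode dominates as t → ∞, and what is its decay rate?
Eigenvalues: λₙ = 2.5n²π².
First three modes:
  n=1: λ₁ = 2.5π² ≈ 24.674
  n=2: λ₂ = 10π² ≈ 98.696 (4× faster decay)
  n=3: λ₃ = 22.5π² ≈ 222.066 (9× faster decay)
As t → ∞, higher modes decay exponentially faster. The n=1 mode dominates: v ~ c₁ sin(πx) e^{-λ₁t}.
Decay rate: λ₁ = 2.5π² ≈ 24.674.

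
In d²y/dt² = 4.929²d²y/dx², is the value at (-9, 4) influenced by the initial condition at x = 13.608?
No. The domain of dependence is [-28.716, 10.716], and 13.608 is outside this interval.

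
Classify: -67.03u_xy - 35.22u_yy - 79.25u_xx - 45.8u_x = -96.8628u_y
Rewriting in standard form: -79.25u_xx - 67.03u_xy - 35.22u_yy - 45.8u_x + 96.8628u_y = 0. Elliptic (discriminant = -6671.7191).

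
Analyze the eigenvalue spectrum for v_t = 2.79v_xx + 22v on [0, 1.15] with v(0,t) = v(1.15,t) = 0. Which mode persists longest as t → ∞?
Eigenvalues: λₙ = 2.79n²π²/1.15² - 22.
First three modes:
  n=1: λ₁ = 2.79π²/1.15² - 22 ≈ -1.179
  n=2: λ₂ = 11.16π²/1.15² - 22 ≈ 61.285
  n=3: λ₃ = 25.11π²/1.15² - 22 ≈ 165.392
Since 2.79π²/1.15² ≈ 20.821 < 22, λ₁ < 0.
The n=1 mode grows fastest (−λₙ is largest for n=1) → dominates.
Asymptotic: v ~ c₁ sin(πx/1.15) e^{1.179t} (exponential growth at rate −λ₁ ≈ 1.179).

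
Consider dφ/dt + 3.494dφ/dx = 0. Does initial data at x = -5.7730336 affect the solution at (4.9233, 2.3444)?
No. Only data at x = -3.2680336 affects (4.9233, 2.3444). Advection has one-way propagation along characteristics.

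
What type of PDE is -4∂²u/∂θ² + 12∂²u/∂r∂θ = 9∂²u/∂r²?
Rewriting in standard form: -9∂²u/∂r² + 12∂²u/∂r∂θ - 4∂²u/∂θ² = 0. With A = -9, B = 12, C = -4, the discriminant is 0. This is a parabolic PDE.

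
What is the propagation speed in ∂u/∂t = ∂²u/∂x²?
Infinite. The heat equation is parabolic, not hyperbolic, so disturbances propagate instantly.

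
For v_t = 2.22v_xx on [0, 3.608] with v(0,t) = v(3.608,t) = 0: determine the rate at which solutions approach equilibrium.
Eigenvalues: λₙ = 2.22n²π²/3.608².
First three modes:
  n=1: λ₁ = 2.22π²/3.608² ≈ 1.683
  n=2: λ₂ = 8.88π²/3.608² ≈ 6.733 (4× faster decay)
  n=3: λ₃ = 19.98π²/3.608² ≈ 15.148 (9× faster decay)
As t → ∞, higher modes decay exponentially faster. The n=1 mode dominates: v ~ c₁ sin(πx/3.608) e^{-λ₁t}.
Decay rate: λ₁ = 2.22π²/3.608² ≈ 1.683.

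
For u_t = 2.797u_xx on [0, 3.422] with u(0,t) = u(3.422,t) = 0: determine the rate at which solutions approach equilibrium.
Eigenvalues: λₙ = 2.797n²π²/3.422².
First three modes:
  n=1: λ₁ = 2.797π²/3.422² ≈ 2.357
  n=2: λ₂ = 11.188π²/3.422² ≈ 9.43 (4× faster decay)
  n=3: λ₃ = 25.173π²/3.422² ≈ 21.217 (9× faster decay)
As t → ∞, higher modes decay exponentially faster. The n=1 mode dominates: u ~ c₁ sin(πx/3.422) e^{-λ₁t}.
Decay rate: λ₁ = 2.797π²/3.422² ≈ 2.357.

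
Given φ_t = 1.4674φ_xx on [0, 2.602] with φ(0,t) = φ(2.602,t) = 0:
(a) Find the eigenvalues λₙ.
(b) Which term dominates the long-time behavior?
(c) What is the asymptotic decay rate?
Eigenvalues: λₙ = 1.4674n²π²/2.602².
First three modes:
  n=1: λ₁ = 1.4674π²/2.602² ≈ 2.139
  n=2: λ₂ = 5.8696π²/2.602² ≈ 8.556 (4× faster decay)
  n=3: λ₃ = 13.2066π²/2.602² ≈ 19.252 (9× faster decay)
As t → ∞, higher modes decay exponentially faster. The n=1 mode dominates: φ ~ c₁ sin(πx/2.602) e^{-λ₁t}.
Decay rate: λ₁ = 1.4674π²/2.602² ≈ 2.139.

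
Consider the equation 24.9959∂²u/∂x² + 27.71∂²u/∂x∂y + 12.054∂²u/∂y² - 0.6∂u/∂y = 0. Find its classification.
Elliptic. (A = 24.9959, B = 27.71, C = 12.054 gives B² - 4AC = -437.3582144.)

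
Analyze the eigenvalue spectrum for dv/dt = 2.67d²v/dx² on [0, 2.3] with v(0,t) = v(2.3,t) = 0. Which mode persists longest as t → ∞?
Eigenvalues: λₙ = 2.67n²π²/2.3².
First three modes:
  n=1: λ₁ = 2.67π²/2.3² ≈ 4.981
  n=2: λ₂ = 10.68π²/2.3² ≈ 19.926 (4× faster decay)
  n=3: λ₃ = 24.03π²/2.3² ≈ 44.833 (9× faster decay)
As t → ∞, higher modes decay exponentially faster. The n=1 mode dominates: v ~ c₁ sin(πx/2.3) e^{-λ₁t}.
Decay rate: λ₁ = 2.67π²/2.3² ≈ 4.981.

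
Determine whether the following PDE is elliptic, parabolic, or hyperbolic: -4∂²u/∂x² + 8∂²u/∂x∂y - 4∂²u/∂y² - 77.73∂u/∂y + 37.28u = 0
Coefficients: A = -4, B = 8, C = -4. B² - 4AC = 0, which is zero, so the equation is parabolic.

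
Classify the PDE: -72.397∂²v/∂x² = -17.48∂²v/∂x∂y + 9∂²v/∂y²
Rewriting in standard form: -72.397∂²v/∂x² + 17.48∂²v/∂x∂y - 9∂²v/∂y² = 0. A = -72.397, B = 17.48, C = -9. Discriminant B² - 4AC = -2300.7416. Since -2300.7416 < 0, elliptic.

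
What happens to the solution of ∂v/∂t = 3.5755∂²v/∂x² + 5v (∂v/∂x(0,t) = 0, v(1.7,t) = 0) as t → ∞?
v grows unboundedly. Reaction dominates diffusion (r=5 > κπ²/(4L²)≈3.05); solution grows exponentially.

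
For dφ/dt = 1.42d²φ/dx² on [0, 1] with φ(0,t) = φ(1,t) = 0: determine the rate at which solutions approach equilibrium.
Eigenvalues: λₙ = 1.42n²π².
First three modes:
  n=1: λ₁ = 1.42π² ≈ 14.015
  n=2: λ₂ = 5.68π² ≈ 56.059 (4× faster decay)
  n=3: λ₃ = 12.78π² ≈ 126.134 (9× faster decay)
As t → ∞, higher modes decay exponentially faster. The n=1 mode dominates: φ ~ c₁ sin(πx) e^{-λ₁t}.
Decay rate: λ₁ = 1.42π² ≈ 14.015.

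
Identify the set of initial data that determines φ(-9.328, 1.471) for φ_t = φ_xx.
The entire real line. The heat equation has infinite propagation speed: any initial disturbance instantly affects all points (though exponentially small far away).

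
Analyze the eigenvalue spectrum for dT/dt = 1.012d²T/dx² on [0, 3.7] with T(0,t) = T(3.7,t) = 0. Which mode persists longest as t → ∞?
Eigenvalues: λₙ = 1.012n²π²/3.7².
First three modes:
  n=1: λ₁ = 1.012π²/3.7² ≈ 0.73
  n=2: λ₂ = 4.048π²/3.7² ≈ 2.918 (4× faster decay)
  n=3: λ₃ = 9.108π²/3.7² ≈ 6.566 (9× faster decay)
As t → ∞, higher modes decay exponentially faster. The n=1 mode dominates: T ~ c₁ sin(πx/3.7) e^{-λ₁t}.
Decay rate: λ₁ = 1.012π²/3.7² ≈ 0.73.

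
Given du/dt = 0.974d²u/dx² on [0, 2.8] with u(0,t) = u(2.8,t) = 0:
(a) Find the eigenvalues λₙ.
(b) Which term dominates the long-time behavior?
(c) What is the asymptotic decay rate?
Eigenvalues: λₙ = 0.974n²π²/2.8².
First three modes:
  n=1: λ₁ = 0.974π²/2.8² ≈ 1.226
  n=2: λ₂ = 3.896π²/2.8² ≈ 4.905 (4× faster decay)
  n=3: λ₃ = 8.766π²/2.8² ≈ 11.035 (9× faster decay)
As t → ∞, higher modes decay exponentially faster. The n=1 mode dominates: u ~ c₁ sin(πx/2.8) e^{-λ₁t}.
Decay rate: λ₁ = 0.974π²/2.8² ≈ 1.226.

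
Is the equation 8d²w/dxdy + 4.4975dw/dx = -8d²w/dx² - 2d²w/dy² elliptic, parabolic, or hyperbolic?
Rewriting in standard form: 8d²w/dx² + 8d²w/dxdy + 2d²w/dy² + 4.4975dw/dx = 0. Computing B² - 4AC with A = 8, B = 8, C = 2: discriminant = 0 (zero). Answer: parabolic.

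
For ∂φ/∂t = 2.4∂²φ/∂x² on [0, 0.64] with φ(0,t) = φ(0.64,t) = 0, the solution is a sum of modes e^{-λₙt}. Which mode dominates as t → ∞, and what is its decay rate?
Eigenvalues: λₙ = 2.4n²π²/0.64².
First three modes:
  n=1: λ₁ = 2.4π²/0.64² ≈ 57.83
  n=2: λ₂ = 9.6π²/0.64² ≈ 231.319 (4× faster decay)
  n=3: λ₃ = 21.6π²/0.64² ≈ 520.467 (9× faster decay)
As t → ∞, higher modes decay exponentially faster. The n=1 mode dominates: φ ~ c₁ sin(πx/0.64) e^{-λ₁t}.
Decay rate: λ₁ = 2.4π²/0.64² ≈ 57.83.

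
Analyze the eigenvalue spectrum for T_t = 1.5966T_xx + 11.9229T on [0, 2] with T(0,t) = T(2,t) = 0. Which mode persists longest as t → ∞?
Eigenvalues: λₙ = 1.5966n²π²/2² - 11.9229.
First three modes:
  n=1: λ₁ = 1.5966π²/2² - 11.9229 ≈ -7.983
  n=2: λ₂ = 6.3864π²/2² - 11.9229 ≈ 3.835
  n=3: λ₃ = 14.3694π²/2² - 11.9229 ≈ 23.532
Since 1.5966π²/2² ≈ 3.939 < 11.9229, λ₁ < 0.
The n=1 mode grows fastest (−λₙ is largest for n=1) → dominates.
Asymptotic: T ~ c₁ sin(πx/2) e^{7.983t} (exponential growth at rate −λ₁ ≈ 7.983).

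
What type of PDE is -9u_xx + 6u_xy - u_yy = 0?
With A = -9, B = 6, C = -1, the discriminant is 0. This is a parabolic PDE.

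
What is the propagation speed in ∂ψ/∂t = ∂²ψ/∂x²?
Infinite. The heat equation is parabolic, not hyperbolic, so disturbances propagate instantly.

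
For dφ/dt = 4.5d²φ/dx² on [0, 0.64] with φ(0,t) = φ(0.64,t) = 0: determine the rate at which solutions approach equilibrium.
Eigenvalues: λₙ = 4.5n²π²/0.64².
First three modes:
  n=1: λ₁ = 4.5π²/0.64² ≈ 108.431
  n=2: λ₂ = 18π²/0.64² ≈ 433.723 (4× faster decay)
  n=3: λ₃ = 40.5π²/0.64² ≈ 975.876 (9× faster decay)
As t → ∞, higher modes decay exponentially faster. The n=1 mode dominates: φ ~ c₁ sin(πx/0.64) e^{-λ₁t}.
Decay rate: λ₁ = 4.5π²/0.64² ≈ 108.431.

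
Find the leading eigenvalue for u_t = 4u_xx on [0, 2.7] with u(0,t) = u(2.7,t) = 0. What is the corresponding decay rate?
Eigenvalues: λₙ = 4n²π²/2.7².
First three modes:
  n=1: λ₁ = 4π²/2.7² ≈ 5.415
  n=2: λ₂ = 16π²/2.7² ≈ 21.662 (4× faster decay)
  n=3: λ₃ = 36π²/2.7² ≈ 48.739 (9× faster decay)
As t → ∞, higher modes decay exponentially faster. The n=1 mode dominates: u ~ c₁ sin(πx/2.7) e^{-λ₁t}.
Decay rate: λ₁ = 4π²/2.7² ≈ 5.415.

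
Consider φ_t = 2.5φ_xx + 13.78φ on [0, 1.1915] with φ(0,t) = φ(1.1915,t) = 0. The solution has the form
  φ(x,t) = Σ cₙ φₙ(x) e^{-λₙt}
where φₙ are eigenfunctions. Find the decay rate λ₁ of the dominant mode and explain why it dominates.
Eigenvalues: λₙ = 2.5n²π²/1.1915² - 13.78.
First three modes:
  n=1: λ₁ = 2.5π²/1.1915² - 13.78 ≈ 3.6
  n=2: λ₂ = 10π²/1.1915² - 13.78 ≈ 55.74
  n=3: λ₃ = 22.5π²/1.1915² - 13.78 ≈ 142.641
Since 2.5π²/1.1915² ≈ 17.38 > 13.78, all λₙ > 0.
The n=1 mode decays slowest → dominates as t → ∞.
Asymptotic: φ ~ c₁ sin(πx/1.1915) e^{-λ₁t} with decay rate λ₁ ≈ 3.6.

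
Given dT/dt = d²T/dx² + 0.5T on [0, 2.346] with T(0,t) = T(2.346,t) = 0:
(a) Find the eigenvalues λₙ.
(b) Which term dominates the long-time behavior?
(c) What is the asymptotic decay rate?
Eigenvalues: λₙ = n²π²/2.346² - 0.5.
First three modes:
  n=1: λ₁ = π²/2.346² - 0.5 ≈ 1.293
  n=2: λ₂ = 4π²/2.346² - 0.5 ≈ 6.673
  n=3: λ₃ = 9π²/2.346² - 0.5 ≈ 15.639
Since π²/2.346² ≈ 1.793 > 0.5, all λₙ > 0.
The n=1 mode decays slowest → dominates as t → ∞.
Asymptotic: T ~ c₁ sin(πx/2.346) e^{-λ₁t} with decay rate λ₁ ≈ 1.293.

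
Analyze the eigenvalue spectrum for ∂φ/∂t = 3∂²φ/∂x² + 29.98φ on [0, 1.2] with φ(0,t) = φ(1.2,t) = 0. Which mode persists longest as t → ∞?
Eigenvalues: λₙ = 3n²π²/1.2² - 29.98.
First three modes:
  n=1: λ₁ = 3π²/1.2² - 29.98 ≈ -9.418
  n=2: λ₂ = 12π²/1.2² - 29.98 ≈ 52.267
  n=3: λ₃ = 27π²/1.2² - 29.98 ≈ 155.075
Since 3π²/1.2² ≈ 20.562 < 29.98, λ₁ < 0.
The n=1 mode grows fastest (−λₙ is largest for n=1) → dominates.
Asymptotic: φ ~ c₁ sin(πx/1.2) e^{9.418t} (exponential growth at rate −λ₁ ≈ 9.418).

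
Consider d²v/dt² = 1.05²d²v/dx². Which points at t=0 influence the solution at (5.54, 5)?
Domain of dependence: [0.29, 10.79]. Signals travel at speed 1.05, so data within |x - 5.54| ≤ 1.05·5 = 5.25 can reach the point.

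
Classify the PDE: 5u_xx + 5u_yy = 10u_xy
Rewriting in standard form: 5u_xx - 10u_xy + 5u_yy = 0. A = 5, B = -10, C = 5. Discriminant B² - 4AC = 0. Since 0 = 0, parabolic.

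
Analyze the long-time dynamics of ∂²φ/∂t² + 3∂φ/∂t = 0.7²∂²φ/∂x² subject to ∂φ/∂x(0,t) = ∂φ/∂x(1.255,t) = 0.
Long-time behavior: φ → constant (steady state). Damping (γ=3) dissipates the nonconstant modes; with Neumann BCs the spatial average obeys M''+γM'=0 and tends to a finite limit.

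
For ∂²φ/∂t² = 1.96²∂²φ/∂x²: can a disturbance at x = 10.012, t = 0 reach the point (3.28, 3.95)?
Yes. The domain of dependence is [-4.462, 11.022], and 10.012 ∈ [-4.462, 11.022].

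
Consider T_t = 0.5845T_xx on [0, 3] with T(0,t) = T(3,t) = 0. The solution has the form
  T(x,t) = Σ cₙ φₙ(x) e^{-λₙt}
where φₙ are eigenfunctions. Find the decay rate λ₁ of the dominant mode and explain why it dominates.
Eigenvalues: λₙ = 0.5845n²π²/3².
First three modes:
  n=1: λ₁ = 0.5845π²/3² ≈ 0.641
  n=2: λ₂ = 2.338π²/3² ≈ 2.564 (4× faster decay)
  n=3: λ₃ = 5.2605π²/3² ≈ 5.769 (9× faster decay)
As t → ∞, higher modes decay exponentially faster. The n=1 mode dominates: T ~ c₁ sin(πx/3) e^{-λ₁t}.
Decay rate: λ₁ = 0.5845π²/3² ≈ 0.641.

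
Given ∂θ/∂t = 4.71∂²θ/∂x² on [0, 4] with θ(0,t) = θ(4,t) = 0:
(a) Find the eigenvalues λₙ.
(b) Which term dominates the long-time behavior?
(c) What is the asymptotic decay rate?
Eigenvalues: λₙ = 4.71n²π²/4².
First three modes:
  n=1: λ₁ = 4.71π²/4² ≈ 2.905
  n=2: λ₂ = 18.84π²/4² ≈ 11.621 (4× faster decay)
  n=3: λ₃ = 42.39π²/4² ≈ 26.148 (9× faster decay)
As t → ∞, higher modes decay exponentially faster. The n=1 mode dominates: θ ~ c₁ sin(πx/4) e^{-λ₁t}.
Decay rate: λ₁ = 4.71π²/4² ≈ 2.905.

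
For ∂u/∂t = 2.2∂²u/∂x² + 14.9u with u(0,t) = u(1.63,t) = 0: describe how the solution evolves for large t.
u grows unboundedly. Reaction dominates diffusion (r=14.9 > κπ²/L²≈8.17); solution grows exponentially.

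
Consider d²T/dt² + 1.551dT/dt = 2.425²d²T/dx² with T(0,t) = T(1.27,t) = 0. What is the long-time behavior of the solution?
As t → ∞, T → 0. Damping (γ=1.551) dissipates energy; oscillations decay exponentially.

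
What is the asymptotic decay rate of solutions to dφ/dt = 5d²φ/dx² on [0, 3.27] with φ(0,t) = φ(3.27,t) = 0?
Eigenvalues: λₙ = 5n²π²/3.27².
First three modes:
  n=1: λ₁ = 5π²/3.27² ≈ 4.615
  n=2: λ₂ = 20π²/3.27² ≈ 18.46 (4× faster decay)
  n=3: λ₃ = 45π²/3.27² ≈ 41.535 (9× faster decay)
As t → ∞, higher modes decay exponentially faster. The n=1 mode dominates: φ ~ c₁ sin(πx/3.27) e^{-λ₁t}.
Decay rate: λ₁ = 5π²/3.27² ≈ 4.615.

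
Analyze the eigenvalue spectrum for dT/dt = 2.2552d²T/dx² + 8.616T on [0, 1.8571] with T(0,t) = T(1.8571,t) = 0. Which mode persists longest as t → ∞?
Eigenvalues: λₙ = 2.2552n²π²/1.8571² - 8.616.
First three modes:
  n=1: λ₁ = 2.2552π²/1.8571² - 8.616 ≈ -2.162
  n=2: λ₂ = 9.0208π²/1.8571² - 8.616 ≈ 17.199
  n=3: λ₃ = 20.2968π²/1.8571² - 8.616 ≈ 49.468
Since 2.2552π²/1.8571² ≈ 6.454 < 8.616, λ₁ < 0.
The n=1 mode grows fastest (−λₙ is largest for n=1) → dominates.
Asymptotic: T ~ c₁ sin(πx/1.8571) e^{2.162t} (exponential growth at rate −λ₁ ≈ 2.162).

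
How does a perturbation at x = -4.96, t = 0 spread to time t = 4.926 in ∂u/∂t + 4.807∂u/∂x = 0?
At x = 18.719282. The characteristic carries data from (-4.96, 0) to (18.719282, 4.926).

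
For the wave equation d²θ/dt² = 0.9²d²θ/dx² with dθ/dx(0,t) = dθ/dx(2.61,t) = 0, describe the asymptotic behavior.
θ oscillates about a mean that drifts linearly in t (generically unbounded; no decay). There is no damping, so the nonconstant modes persist as standing waves (energy conserved, no decay). But with Neumann conditions at both ends the constant mode has eigenvalue 0: the spatial mean M(t) of θ satisfies M'' = 0, so M(t) = M(0) + M'(0)·t. Unless the initial velocity has zero mean (∫θ_t(x,0)dx = 0), the solution grows linearly in t (unbounded, though not exponentially); if it does have zero mean, the solution stays bounded and simply oscillates.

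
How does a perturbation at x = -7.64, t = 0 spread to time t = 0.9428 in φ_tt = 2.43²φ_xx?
Domain of influence: [-9.931004, -5.348996]. Data at x = -7.64 spreads outward at speed 2.43.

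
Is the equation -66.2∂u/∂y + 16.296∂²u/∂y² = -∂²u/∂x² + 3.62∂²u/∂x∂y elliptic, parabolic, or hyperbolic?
Rewriting in standard form: ∂²u/∂x² - 3.62∂²u/∂x∂y + 16.296∂²u/∂y² - 66.2∂u/∂y = 0. Computing B² - 4AC with A = 1, B = -3.62, C = 16.296: discriminant = -52.0796 (negative). Answer: elliptic.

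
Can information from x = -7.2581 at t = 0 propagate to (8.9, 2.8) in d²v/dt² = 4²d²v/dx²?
No. The domain of dependence is [-2.3, 20.1], and -7.2581 is outside this interval.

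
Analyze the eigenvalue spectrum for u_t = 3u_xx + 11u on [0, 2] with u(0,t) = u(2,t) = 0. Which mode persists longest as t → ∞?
Eigenvalues: λₙ = 3n²π²/2² - 11.
First three modes:
  n=1: λ₁ = 3π²/2² - 11 ≈ -3.598
  n=2: λ₂ = 12π²/2² - 11 ≈ 18.609
  n=3: λ₃ = 27π²/2² - 11 ≈ 55.62
Since 3π²/2² ≈ 7.402 < 11, λ₁ < 0.
The n=1 mode grows fastest (−λₙ is largest for n=1) → dominates.
Asymptotic: u ~ c₁ sin(πx/2) e^{3.598t} (exponential growth at rate −λ₁ ≈ 3.598).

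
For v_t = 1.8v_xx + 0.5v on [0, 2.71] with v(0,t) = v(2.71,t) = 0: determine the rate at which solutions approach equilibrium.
Eigenvalues: λₙ = 1.8n²π²/2.71² - 0.5.
First three modes:
  n=1: λ₁ = 1.8π²/2.71² - 0.5 ≈ 1.919
  n=2: λ₂ = 7.2π²/2.71² - 0.5 ≈ 9.176
  n=3: λ₃ = 16.2π²/2.71² - 0.5 ≈ 21.271
Since 1.8π²/2.71² ≈ 2.419 > 0.5, all λₙ > 0.
The n=1 mode decays slowest → dominates as t → ∞.
Asymptotic: v ~ c₁ sin(πx/2.71) e^{-λ₁t} with decay rate λ₁ ≈ 1.919.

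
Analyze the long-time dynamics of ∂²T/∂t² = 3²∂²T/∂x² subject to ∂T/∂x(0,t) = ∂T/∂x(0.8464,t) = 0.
Long-time behavior: T oscillates about a mean that drifts linearly in t (generically unbounded; no decay). There is no damping, so the nonconstant modes persist as standing waves (energy conserved, no decay). But with Neumann conditions at both ends the constant mode has eigenvalue 0: the spatial mean M(t) of T satisfies M'' = 0, so M(t) = M(0) + M'(0)·t. Unless the initial velocity has zero mean (∫T_t(x,0)dx = 0), the solution grows linearly in t (unbounded, though not exponentially); if it does have zero mean, the solution stays bounded and simply oscillates.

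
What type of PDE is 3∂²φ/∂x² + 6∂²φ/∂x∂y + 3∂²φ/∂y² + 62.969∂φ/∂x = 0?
With A = 3, B = 6, C = 3, the discriminant is 0. This is a parabolic PDE.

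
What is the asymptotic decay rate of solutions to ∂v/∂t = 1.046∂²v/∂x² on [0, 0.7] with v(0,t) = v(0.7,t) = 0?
Eigenvalues: λₙ = 1.046n²π²/0.7².
First three modes:
  n=1: λ₁ = 1.046π²/0.7² ≈ 21.069
  n=2: λ₂ = 4.184π²/0.7² ≈ 84.274 (4× faster decay)
  n=3: λ₃ = 9.414π²/0.7² ≈ 189.617 (9× faster decay)
As t → ∞, higher modes decay exponentially faster. The n=1 mode dominates: v ~ c₁ sin(πx/0.7) e^{-λ₁t}.
Decay rate: λ₁ = 1.046π²/0.7² ≈ 21.069.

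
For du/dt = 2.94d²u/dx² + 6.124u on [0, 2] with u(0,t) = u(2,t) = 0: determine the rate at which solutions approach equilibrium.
Eigenvalues: λₙ = 2.94n²π²/2² - 6.124.
First three modes:
  n=1: λ₁ = 2.94π²/2² - 6.124 ≈ 1.13
  n=2: λ₂ = 11.76π²/2² - 6.124 ≈ 22.893
  n=3: λ₃ = 26.46π²/2² - 6.124 ≈ 59.163
Since 2.94π²/2² ≈ 7.254 > 6.124, all λₙ > 0.
The n=1 mode decays slowest → dominates as t → ∞.
Asymptotic: u ~ c₁ sin(πx/2) e^{-λ₁t} with decay rate λ₁ ≈ 1.13.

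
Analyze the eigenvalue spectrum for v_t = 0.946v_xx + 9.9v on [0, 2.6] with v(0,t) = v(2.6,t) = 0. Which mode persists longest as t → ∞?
Eigenvalues: λₙ = 0.946n²π²/2.6² - 9.9.
First three modes:
  n=1: λ₁ = 0.946π²/2.6² - 9.9 ≈ -8.519
  n=2: λ₂ = 3.784π²/2.6² - 9.9 ≈ -4.375
  n=3: λ₃ = 8.514π²/2.6² - 9.9 ≈ 2.53
Since 0.946π²/2.6² ≈ 1.381 < 9.9, λ₁ < 0.
The n=1 mode grows fastest (−λₙ is largest for n=1) → dominates.
Asymptotic: v ~ c₁ sin(πx/2.6) e^{8.519t} (exponential growth at rate −λ₁ ≈ 8.519).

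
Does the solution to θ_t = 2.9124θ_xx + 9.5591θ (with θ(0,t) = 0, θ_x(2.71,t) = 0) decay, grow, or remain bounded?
θ grows unboundedly. Reaction dominates diffusion (r=9.5591 > κπ²/(4L²)≈0.98); solution grows exponentially.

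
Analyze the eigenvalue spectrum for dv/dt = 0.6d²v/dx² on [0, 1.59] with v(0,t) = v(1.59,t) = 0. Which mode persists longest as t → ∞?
Eigenvalues: λₙ = 0.6n²π²/1.59².
First three modes:
  n=1: λ₁ = 0.6π²/1.59² ≈ 2.342
  n=2: λ₂ = 2.4π²/1.59² ≈ 9.37 (4× faster decay)
  n=3: λ₃ = 5.4π²/1.59² ≈ 21.081 (9× faster decay)
As t → ∞, higher modes decay exponentially faster. The n=1 mode dominates: v ~ c₁ sin(πx/1.59) e^{-λ₁t}.
Decay rate: λ₁ = 0.6π²/1.59² ≈ 2.342.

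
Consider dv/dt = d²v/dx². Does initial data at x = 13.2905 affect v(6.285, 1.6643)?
Yes, for any finite x. The heat equation has infinite propagation speed, so all initial data affects all points at any t > 0.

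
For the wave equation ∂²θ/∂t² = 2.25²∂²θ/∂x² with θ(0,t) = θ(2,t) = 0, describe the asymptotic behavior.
θ oscillates (no decay). Energy is conserved; the solution oscillates indefinitely as standing waves.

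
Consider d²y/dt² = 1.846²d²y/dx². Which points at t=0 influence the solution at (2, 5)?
Domain of dependence: [-7.23, 11.23]. Signals travel at speed 1.846, so data within |x - 2| ≤ 1.846·5 = 9.23 can reach the point.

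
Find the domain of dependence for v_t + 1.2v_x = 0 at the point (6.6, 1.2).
A single point: x = 5.16. The characteristic through (6.6, 1.2) is x - 1.2t = const, so x = 6.6 - 1.2·1.2 = 5.16.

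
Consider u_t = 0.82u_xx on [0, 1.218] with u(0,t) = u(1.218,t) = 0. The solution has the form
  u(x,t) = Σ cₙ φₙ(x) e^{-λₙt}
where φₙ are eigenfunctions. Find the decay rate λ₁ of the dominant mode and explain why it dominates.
Eigenvalues: λₙ = 0.82n²π²/1.218².
First three modes:
  n=1: λ₁ = 0.82π²/1.218² ≈ 5.455
  n=2: λ₂ = 3.28π²/1.218² ≈ 21.821 (4× faster decay)
  n=3: λ₃ = 7.38π²/1.218² ≈ 49.098 (9× faster decay)
As t → ∞, higher modes decay exponentially faster. The n=1 mode dominates: u ~ c₁ sin(πx/1.218) e^{-λ₁t}.
Decay rate: λ₁ = 0.82π²/1.218² ≈ 5.455.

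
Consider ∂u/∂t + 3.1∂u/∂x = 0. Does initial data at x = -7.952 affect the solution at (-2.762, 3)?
No. Only data at x = -12.062 affects (-2.762, 3). Advection has one-way propagation along characteristics.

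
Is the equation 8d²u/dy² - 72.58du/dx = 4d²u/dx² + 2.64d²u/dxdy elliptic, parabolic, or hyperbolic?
Rewriting in standard form: -4d²u/dx² - 2.64d²u/dxdy + 8d²u/dy² - 72.58du/dx = 0. Computing B² - 4AC with A = -4, B = -2.64, C = 8: discriminant = 134.9696 (positive). Answer: hyperbolic.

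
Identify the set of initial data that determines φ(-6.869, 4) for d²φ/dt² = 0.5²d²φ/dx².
Domain of dependence: [-8.869, -4.869]. Signals travel at speed 0.5, so data within |x - -6.869| ≤ 0.5·4 = 2 can reach the point.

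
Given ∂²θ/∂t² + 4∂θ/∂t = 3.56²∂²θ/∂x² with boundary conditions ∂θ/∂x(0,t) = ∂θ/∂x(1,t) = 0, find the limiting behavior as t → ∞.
θ → constant (steady state). Damping (γ=4) dissipates the nonconstant modes; with Neumann BCs the spatial average obeys M''+γM'=0 and tends to a finite limit.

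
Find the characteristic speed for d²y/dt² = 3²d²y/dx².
Speed = 3. Information travels along characteristics x = x₀ ± 3t.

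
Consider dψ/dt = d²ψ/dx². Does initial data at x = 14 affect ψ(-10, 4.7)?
Yes, for any finite x. The heat equation has infinite propagation speed, so all initial data affects all points at any t > 0.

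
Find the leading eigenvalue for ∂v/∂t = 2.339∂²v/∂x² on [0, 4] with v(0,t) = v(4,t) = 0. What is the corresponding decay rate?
Eigenvalues: λₙ = 2.339n²π²/4².
First three modes:
  n=1: λ₁ = 2.339π²/4² ≈ 1.443
  n=2: λ₂ = 9.356π²/4² ≈ 5.771 (4× faster decay)
  n=3: λ₃ = 21.051π²/4² ≈ 12.985 (9× faster decay)
As t → ∞, higher modes decay exponentially faster. The n=1 mode dominates: v ~ c₁ sin(πx/4) e^{-λ₁t}.
Decay rate: λ₁ = 2.339π²/4² ≈ 1.443.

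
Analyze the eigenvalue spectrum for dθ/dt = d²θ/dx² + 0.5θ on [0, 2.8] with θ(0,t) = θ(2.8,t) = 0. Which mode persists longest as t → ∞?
Eigenvalues: λₙ = n²π²/2.8² - 0.5.
First three modes:
  n=1: λ₁ = π²/2.8² - 0.5 ≈ 0.759
  n=2: λ₂ = 4π²/2.8² - 0.5 ≈ 4.536
  n=3: λ₃ = 9π²/2.8² - 0.5 ≈ 10.83
Since π²/2.8² ≈ 1.259 > 0.5, all λₙ > 0.
The n=1 mode decays slowest → dominates as t → ∞.
Asymptotic: θ ~ c₁ sin(πx/2.8) e^{-λ₁t} with decay rate λ₁ ≈ 0.759.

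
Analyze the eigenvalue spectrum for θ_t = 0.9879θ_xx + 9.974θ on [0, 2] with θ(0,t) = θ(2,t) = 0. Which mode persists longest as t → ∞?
Eigenvalues: λₙ = 0.9879n²π²/2² - 9.974.
First three modes:
  n=1: λ₁ = 0.9879π²/2² - 9.974 ≈ -7.536
  n=2: λ₂ = 3.9516π²/2² - 9.974 ≈ -0.224
  n=3: λ₃ = 8.8911π²/2² - 9.974 ≈ 11.964
Since 0.9879π²/2² ≈ 2.438 < 9.974, λ₁ < 0.
The n=1 mode grows fastest (−λₙ is largest for n=1) → dominates.
Asymptotic: θ ~ c₁ sin(πx/2) e^{7.536t} (exponential growth at rate −λ₁ ≈ 7.536).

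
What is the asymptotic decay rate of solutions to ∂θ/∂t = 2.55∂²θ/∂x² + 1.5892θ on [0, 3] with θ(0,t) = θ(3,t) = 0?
Eigenvalues: λₙ = 2.55n²π²/3² - 1.5892.
First three modes:
  n=1: λ₁ = 2.55π²/3² - 1.5892 ≈ 1.207
  n=2: λ₂ = 10.2π²/3² - 1.5892 ≈ 9.596
  n=3: λ₃ = 22.95π²/3² - 1.5892 ≈ 23.578
Since 2.55π²/3² ≈ 2.796 > 1.5892, all λₙ > 0.
The n=1 mode decays slowest → dominates as t → ∞.
Asymptotic: θ ~ c₁ sin(πx/3) e^{-λ₁t} with decay rate λ₁ ≈ 1.207.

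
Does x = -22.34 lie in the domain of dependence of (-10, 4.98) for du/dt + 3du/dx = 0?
No. Only data at x = -24.94 affects (-10, 4.98). Advection has one-way propagation along characteristics.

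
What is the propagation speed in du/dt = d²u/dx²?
Infinite. The heat equation is parabolic, not hyperbolic, so disturbances propagate instantly.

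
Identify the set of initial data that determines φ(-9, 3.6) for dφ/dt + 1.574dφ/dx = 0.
A single point: x = -14.6664. The characteristic through (-9, 3.6) is x - 1.574t = const, so x = -9 - 1.574·3.6 = -14.6664.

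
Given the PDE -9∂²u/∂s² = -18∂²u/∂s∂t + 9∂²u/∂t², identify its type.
Rewriting in standard form: -9∂²u/∂s² + 18∂²u/∂s∂t - 9∂²u/∂t² = 0. The second-order coefficients are A = -9, B = 18, C = -9. Since B² - 4AC = 0 = 0, this is a parabolic PDE.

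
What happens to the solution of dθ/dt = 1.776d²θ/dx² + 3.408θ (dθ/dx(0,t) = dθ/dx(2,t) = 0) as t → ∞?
θ grows unboundedly. With Neumann BCs the constant mode has diffusion eigenvalue 0, so any r > 0 makes it grow like e^(3.408t); solution grows exponentially.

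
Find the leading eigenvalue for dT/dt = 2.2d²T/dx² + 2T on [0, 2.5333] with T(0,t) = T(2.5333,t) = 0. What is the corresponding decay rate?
Eigenvalues: λₙ = 2.2n²π²/2.5333² - 2.
First three modes:
  n=1: λ₁ = 2.2π²/2.5333² - 2 ≈ 1.383
  n=2: λ₂ = 8.8π²/2.5333² - 2 ≈ 11.533
  n=3: λ₃ = 19.8π²/2.5333² - 2 ≈ 28.45
Since 2.2π²/2.5333² ≈ 3.383 > 2, all λₙ > 0.
The n=1 mode decays slowest → dominates as t → ∞.
Asymptotic: T ~ c₁ sin(πx/2.5333) e^{-λ₁t} with decay rate λ₁ ≈ 1.383.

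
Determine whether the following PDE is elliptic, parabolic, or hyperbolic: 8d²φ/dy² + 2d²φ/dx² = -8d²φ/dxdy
Rewriting in standard form: 2d²φ/dx² + 8d²φ/dxdy + 8d²φ/dy² = 0. Coefficients: A = 2, B = 8, C = 8. B² - 4AC = 0, which is zero, so the equation is parabolic.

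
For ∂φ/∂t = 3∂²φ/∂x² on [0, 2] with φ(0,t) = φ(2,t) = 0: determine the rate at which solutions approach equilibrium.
Eigenvalues: λₙ = 3n²π²/2².
First three modes:
  n=1: λ₁ = 3π²/2² ≈ 7.402
  n=2: λ₂ = 12π²/2² ≈ 29.609 (4× faster decay)
  n=3: λ₃ = 27π²/2² ≈ 66.62 (9× faster decay)
As t → ∞, higher modes decay exponentially faster. The n=1 mode dominates: φ ~ c₁ sin(πx/2) e^{-λ₁t}.
Decay rate: λ₁ = 3π²/2² ≈ 7.402.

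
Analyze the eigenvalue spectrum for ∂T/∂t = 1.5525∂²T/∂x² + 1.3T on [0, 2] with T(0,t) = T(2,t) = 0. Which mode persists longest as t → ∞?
Eigenvalues: λₙ = 1.5525n²π²/2² - 1.3.
First three modes:
  n=1: λ₁ = 1.5525π²/2² - 1.3 ≈ 2.531
  n=2: λ₂ = 6.21π²/2² - 1.3 ≈ 14.023
  n=3: λ₃ = 13.9725π²/2² - 1.3 ≈ 33.176
Since 1.5525π²/2² ≈ 3.831 > 1.3, all λₙ > 0.
The n=1 mode decays slowest → dominates as t → ∞.
Asymptotic: T ~ c₁ sin(πx/2) e^{-λ₁t} with decay rate λ₁ ≈ 2.531.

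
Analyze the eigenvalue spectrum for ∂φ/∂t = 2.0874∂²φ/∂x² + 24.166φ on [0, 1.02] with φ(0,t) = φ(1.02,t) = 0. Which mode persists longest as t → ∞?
Eigenvalues: λₙ = 2.0874n²π²/1.02² - 24.166.
First three modes:
  n=1: λ₁ = 2.0874π²/1.02² - 24.166 ≈ -4.364
  n=2: λ₂ = 8.3496π²/1.02² - 24.166 ≈ 55.041
  n=3: λ₃ = 18.7866π²/1.02² - 24.166 ≈ 154.05
Since 2.0874π²/1.02² ≈ 19.802 < 24.166, λ₁ < 0.
The n=1 mode grows fastest (−λₙ is largest for n=1) → dominates.
Asymptotic: φ ~ c₁ sin(πx/1.02) e^{4.364t} (exponential growth at rate −λ₁ ≈ 4.364).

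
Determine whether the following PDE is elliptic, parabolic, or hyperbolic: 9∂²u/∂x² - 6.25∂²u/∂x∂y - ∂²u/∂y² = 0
Coefficients: A = 9, B = -6.25, C = -1. B² - 4AC = 75.0625, which is positive, so the equation is hyperbolic.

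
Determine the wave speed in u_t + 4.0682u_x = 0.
Speed = 4.0682. Information travels along x - 4.0682t = const (rightward).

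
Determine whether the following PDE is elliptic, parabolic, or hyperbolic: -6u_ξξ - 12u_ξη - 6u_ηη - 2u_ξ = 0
Coefficients: A = -6, B = -12, C = -6. B² - 4AC = 0, which is zero, so the equation is parabolic.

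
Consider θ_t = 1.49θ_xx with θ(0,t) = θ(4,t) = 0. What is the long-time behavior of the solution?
As t → ∞, θ → 0. Heat diffuses out through both boundaries.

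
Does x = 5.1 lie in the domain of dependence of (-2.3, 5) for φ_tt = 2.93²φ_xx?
Yes. The domain of dependence is [-16.95, 12.35], and 5.1 ∈ [-16.95, 12.35].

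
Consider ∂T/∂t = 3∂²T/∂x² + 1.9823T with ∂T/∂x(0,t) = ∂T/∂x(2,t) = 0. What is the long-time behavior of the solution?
As t → ∞, T grows unboundedly. With Neumann BCs the constant mode has diffusion eigenvalue 0, so any r > 0 makes it grow like e^(1.9823t); solution grows exponentially.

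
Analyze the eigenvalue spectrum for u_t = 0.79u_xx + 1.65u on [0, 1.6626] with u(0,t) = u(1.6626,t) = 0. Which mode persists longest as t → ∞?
Eigenvalues: λₙ = 0.79n²π²/1.6626² - 1.65.
First three modes:
  n=1: λ₁ = 0.79π²/1.6626² - 1.65 ≈ 1.171
  n=2: λ₂ = 3.16π²/1.6626² - 1.65 ≈ 9.633
  n=3: λ₃ = 7.11π²/1.6626² - 1.65 ≈ 23.736
Since 0.79π²/1.6626² ≈ 2.821 > 1.65, all λₙ > 0.
The n=1 mode decays slowest → dominates as t → ∞.
Asymptotic: u ~ c₁ sin(πx/1.6626) e^{-λ₁t} with decay rate λ₁ ≈ 1.171.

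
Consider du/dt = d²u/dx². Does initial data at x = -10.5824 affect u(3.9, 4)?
Yes, for any finite x. The heat equation has infinite propagation speed, so all initial data affects all points at any t > 0.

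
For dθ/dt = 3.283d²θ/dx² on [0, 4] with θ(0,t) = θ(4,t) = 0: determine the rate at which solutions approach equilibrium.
Eigenvalues: λₙ = 3.283n²π²/4².
First three modes:
  n=1: λ₁ = 3.283π²/4² ≈ 2.025
  n=2: λ₂ = 13.132π²/4² ≈ 8.1 (4× faster decay)
  n=3: λ₃ = 29.547π²/4² ≈ 18.226 (9× faster decay)
As t → ∞, higher modes decay exponentially faster. The n=1 mode dominates: θ ~ c₁ sin(πx/4) e^{-λ₁t}.
Decay rate: λ₁ = 3.283π²/4² ≈ 2.025.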